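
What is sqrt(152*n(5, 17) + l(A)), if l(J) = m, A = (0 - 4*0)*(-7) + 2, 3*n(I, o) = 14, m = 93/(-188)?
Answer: sqrt(56369685)/282 ≈ 26.624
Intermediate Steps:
m = -93/188 (m = 93*(-1/188) = -93/188 ≈ -0.49468)
n(I, o) = 14/3 (n(I, o) = (1/3)*14 = 14/3)
A = 2 (A = (0 + 0)*(-7) + 2 = 0*(-7) + 2 = 0 + 2 = 2)
l(J) = -93/188
sqrt(152*n(5, 17) + l(A)) = sqrt(152*(14/3) - 93/188) = sqrt(2128/3 - 93/188) = sqrt(399785/564) = sqrt(56369685)/282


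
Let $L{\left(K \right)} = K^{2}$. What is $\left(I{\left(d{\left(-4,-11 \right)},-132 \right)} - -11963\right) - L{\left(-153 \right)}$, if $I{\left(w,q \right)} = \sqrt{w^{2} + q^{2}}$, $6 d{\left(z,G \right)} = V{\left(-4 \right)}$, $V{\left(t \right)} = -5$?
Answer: $-11446 + \frac{\sqrt{627289}}{6} \approx -11314.0$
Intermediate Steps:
$d{\left(z,G \right)} = - \frac{5}{6}$ ($d{\left(z,G \right)} = \frac{1}{6} \left(-5\right) = - \frac{5}{6}$)
$I{\left(w,q \right)} = \sqrt{q^{2} + w^{2}}$
$\left(I{\left(d{\left(-4,-11 \right)},-132 \right)} - -11963\right) - L{\left(-153 \right)} = \left(\sqrt{\left(-132\right)^{2} + \left(- \frac{5}{6}\right)^{2}} - -11963\right) - \left(-153\right)^{2} = \left(\sqrt{17424 + \frac{25}{36}} + 11963\right) - 23409 = \left(\sqrt{\frac{627289}{36}} + 11963\right) - 23409 = \left(\frac{\sqrt{627289}}{6} + 11963\right) - 23409 = \left(11963 + \frac{\sqrt{627289}}{6}\right) - 23409 = -11446 + \frac{\sqrt{627289}}{6}$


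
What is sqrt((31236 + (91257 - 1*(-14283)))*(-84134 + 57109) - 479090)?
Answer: I*sqrt(3696850490) ≈ 60802.0*I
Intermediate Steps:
sqrt((31236 + (91257 - 1*(-14283)))*(-84134 + 57109) - 479090) = sqrt((31236 + (91257 + 14283))*(-27025) - 479090) = sqrt((31236 + 105540)*(-27025) - 479090) = sqrt(136776*(-27025) - 479090) = sqrt(-3696371400 - 479090) = sqrt(-3696850490) = I*sqrt(3696850490)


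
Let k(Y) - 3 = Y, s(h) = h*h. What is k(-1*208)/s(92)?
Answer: -205/8464 ≈ -0.024220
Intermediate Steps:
s(h) = h²
k(Y) = 3 + Y
k(-1*208)/s(92) = (3 - 1*208)/(92²) = (3 - 208)/8464 = -205*1/8464 = -205/8464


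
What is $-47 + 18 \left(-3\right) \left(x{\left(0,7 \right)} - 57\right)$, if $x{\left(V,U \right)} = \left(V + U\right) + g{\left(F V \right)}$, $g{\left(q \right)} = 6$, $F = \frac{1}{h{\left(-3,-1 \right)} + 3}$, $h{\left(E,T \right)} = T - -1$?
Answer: $2329$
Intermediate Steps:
$h{\left(E,T \right)} = 1 + T$ ($h{\left(E,T \right)} = T + 1 = 1 + T$)
$F = \frac{1}{3}$ ($F = \frac{1}{\left(1 - 1\right) + 3} = \frac{1}{0 + 3} = \frac{1}{3} \approx 0.33333$)
$x{\left(V,U \right)} = 6 + U + V$ ($x{\left(V,U \right)} = \left(V + U\right) + 6 = \left(U + V\right) + 6 = 6 + U + V$)
$-47 + 18 \left(-3\right) \left(x{\left(0,7 \right)} - 57\right) = -47 + 18 \left(-3\right) \left(\left(6 + 7 + 0\right) - 57\right) = -47 - 54 \left(13 - 57\right) = -47 - -2376 = -47 + 2376 = 2329$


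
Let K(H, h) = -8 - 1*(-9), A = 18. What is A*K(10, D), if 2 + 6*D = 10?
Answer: 18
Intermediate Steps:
D = 4/3 (D = -⅓ + (⅙)*10 = -⅓ + 5/3 = 4/3 ≈ 1.3333)
K(H, h) = 1 (K(H, h) = -8 + 9 = 1)
A*K(10, D) = 18*1 = 18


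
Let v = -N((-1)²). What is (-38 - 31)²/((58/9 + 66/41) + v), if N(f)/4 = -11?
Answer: 1756809/19208 ≈ 91.462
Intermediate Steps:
N(f) = -44 (N(f) = 4*(-11) = -44)
v = 44 (v = -1*(-44) = 44)
(-38 - 31)²/((58/9 + 66/41) + v) = (-38 - 31)²/((58/9 + 66/41) + 44) = (-69)²/((58*(⅑) + 66*(1/41)) + 44) = 4761/((58/9 + 66/41) + 44) = 4761/(2972/369 + 44) = 4761/(19208/369) = 4761*(369/19208) = 1756809/19208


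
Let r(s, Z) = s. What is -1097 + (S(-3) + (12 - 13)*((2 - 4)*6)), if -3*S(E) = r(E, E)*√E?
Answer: -1085 + I*√3 ≈ -1085.0 + 1.732*I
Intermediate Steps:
S(E) = -E^(3/2)/3 (S(E) = -E*√E/3 = -E^(3/2)/3)
-1097 + (S(-3) + (12 - 13)*((2 - 4)*6)) = -1097 + (-(-1)*I*√3 + (12 - 13)*((2 - 4)*6)) = -1097 + (-(-1)*I*√3 - (-2)*6) = -1097 + (I*√3 - 1*(-12)) = -1097 + (I*√3 + 12) = -1097 + (12 + I*√3) = -1085 + I*√3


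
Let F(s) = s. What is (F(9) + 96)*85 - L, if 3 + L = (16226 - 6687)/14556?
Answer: 129946429/14556 ≈ 8927.3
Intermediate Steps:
L = -34129/14556 (L = -3 + (16226 - 6687)/14556 = -3 + 9539*(1/14556) = -3 + 9539/14556 = -34129/14556 ≈ -2.3447)
(F(9) + 96)*85 - L = (9 + 96)*85 - 1*(-34129/14556) = 105*85 + 34129/14556 = 8925 + 34129/14556 = 129946429/14556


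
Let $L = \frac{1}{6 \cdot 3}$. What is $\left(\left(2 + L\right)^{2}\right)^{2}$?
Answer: $\frac{1874161}{104976} \approx 17.853$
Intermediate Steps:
$L = \frac{1}{18} \approx 0.055556$
$\left(\left(2 + L\right)^{2}\right)^{2} = \left(\left(2 + \frac{1}{18}\right)^{2}\right)^{2} = \left(\left(\frac{37}{18}\right)^{2}\right)^{2} = \left(\frac{1369}{324}\right)^{2} = \frac{1874161}{104976}$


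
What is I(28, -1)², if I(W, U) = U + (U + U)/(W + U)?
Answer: 841/729 ≈ 1.1536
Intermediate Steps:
I(W, U) = U + 2*U/(U + W) (I(W, U) = U + (2*U)/(U + W) = U + 2*U/(U + W))
I(28, -1)² = (-(2 - 1 + 28)/(-1 + 28))² = (-1*29/27)² = (-1*1/27*29)² = (-29/27)² = 841/729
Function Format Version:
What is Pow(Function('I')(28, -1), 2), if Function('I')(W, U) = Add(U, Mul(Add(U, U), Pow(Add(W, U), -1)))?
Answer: Rational(841, 729) ≈ 1.1536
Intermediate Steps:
Function('I')(W, U) = Add(U, Mul(2, U, Pow(Add(U, W), -1))) (Function('I')(W, U) = Add(U, Mul(Mul(2, U), Pow(Add(U, W), -1))) = Add(U, Mul(2, U, Pow(Add(U, W), -1))))
Pow(Function('I')(28, -1), 2) = Pow(Mul(-1, Pow(Add(-1, 28), -1), Add(2, -1, 28)), 2) = Pow(Mul(-1, Pow(27, -1), 29), 2) = Pow(Mul(-1, Rational(1, 27), 29), 2) = Pow(Rational(-29, 27), 2) = Rational(841, 729)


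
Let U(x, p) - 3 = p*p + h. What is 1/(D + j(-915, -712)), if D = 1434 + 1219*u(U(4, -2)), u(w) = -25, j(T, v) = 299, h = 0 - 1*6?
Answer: -1/28742 ≈ -3.4792e-5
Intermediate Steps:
h = -6 (h = 0 - 6 = -6)
U(x, p) = -3 + p**2 (U(x, p) = 3 + (p*p - 6) = 3 + (p**2 - 6) = 3 + (-6 + p**2) = -3 + p**2)
D = -29041 (D = 1434 + 1219*(-25) = 1434 - 30475 = -29041)
1/(D + j(-915, -712)) = 1/(-29041 + 299) = 1/(-28742) = -1/28742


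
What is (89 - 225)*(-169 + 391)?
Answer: -30192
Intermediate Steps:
(89 - 225)*(-169 + 391) = -136*222 = -30192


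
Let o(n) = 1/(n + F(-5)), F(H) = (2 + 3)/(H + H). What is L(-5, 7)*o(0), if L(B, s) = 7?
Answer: -14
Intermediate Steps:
F(H) = 5/(2*H) (F(H) = 5/((2*H)) = 5*(1/(2*H)) = 5/(2*H))
o(n) = 1/(-½ + n) (o(n) = 1/(n + (5/2)/(-5)) = 1/(n + (5/2)*(-⅕)) = 1/(n - ½) = 1/(-½ + n))
L(-5, 7)*o(0) = 7*(2/(-1 + 2*0)) = 7*(2/(-1 + 0)) = 7*(2/(-1)) = 7*(2*(-1)) = 7*(-2) = -14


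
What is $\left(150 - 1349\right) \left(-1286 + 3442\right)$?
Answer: $-2585044$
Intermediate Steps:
$\left(150 - 1349\right) \left(-1286 + 3442\right) = \left(-1199\right) 2156 = -2585044$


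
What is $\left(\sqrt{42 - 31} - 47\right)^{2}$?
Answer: $\left(47 - \sqrt{11}\right)^{2} \approx 1908.2$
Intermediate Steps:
$\left(\sqrt{42 - 31} - 47\right)^{2} = \left(\sqrt{11} - 47\right)^{2} = \left(-47 + \sqrt{11}\right)^{2}$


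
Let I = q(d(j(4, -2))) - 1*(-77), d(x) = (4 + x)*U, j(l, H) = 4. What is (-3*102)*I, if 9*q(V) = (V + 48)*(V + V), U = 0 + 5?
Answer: -262922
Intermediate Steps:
U = 5
d(x) = 20 + 5*x (d(x) = (4 + x)*5 = 20 + 5*x)
q(V) = 2*V*(48 + V)/9 (q(V) = ((V + 48)*(V + V))/9 = ((48 + V)*(2*V))/9 = (2*V*(48 + V))/9 = 2*V*(48 + V)/9)
I = 7733/9 (I = 2*(20 + 5*4)*(48 + (20 + 5*4))/9 - 1*(-77) = 2*(20 + 20)*(48 + (20 + 20))/9 + 77 = (2/9)*40*(48 + 40) + 77 = (2/9)*40*88 + 77 = 7040/9 + 77 = 7733/9 ≈ 859.22)
(-3*102)*I = -3*102*(7733/9) = -306*7733/9 = -262922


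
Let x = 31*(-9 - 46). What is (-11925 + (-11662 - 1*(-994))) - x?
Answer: -20888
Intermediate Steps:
x = -1705 (x = 31*(-55) = -1705)
(-11925 + (-11662 - 1*(-994))) - x = (-11925 + (-11662 - 1*(-994))) - 1*(-1705) = (-11925 + (-11662 + 994)) + 1705 = (-11925 - 10668) + 1705 = -22593 + 1705 = -20888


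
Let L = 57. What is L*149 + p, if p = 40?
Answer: 8533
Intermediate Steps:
L*149 + p = 57*149 + 40 = 8493 + 40 = 8533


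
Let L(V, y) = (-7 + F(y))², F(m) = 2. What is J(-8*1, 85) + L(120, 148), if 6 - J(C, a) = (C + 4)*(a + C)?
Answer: 339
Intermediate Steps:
J(C, a) = 6 - (4 + C)*(C + a) (J(C, a) = 6 - (C + 4)*(a + C) = 6 - (4 + C)*(C + a))
L(V, y) = 25 (L(V, y) = (-7 + 2)² = (-5)² = 25)
J(-8*1, 85) + L(120, 148) = (6 - (-8*1)² - (-32) - 4*85 - 1*(-8*1)*85) + 25 = (6 - 1*(-8)² - 4*(-8) - 340 - 1*(-8)*85) + 25 = (6 - 1*64 + 32 - 340 + 680) + 25 = (6 - 64 + 32 - 340 + 680) + 25 = 314 + 25 = 339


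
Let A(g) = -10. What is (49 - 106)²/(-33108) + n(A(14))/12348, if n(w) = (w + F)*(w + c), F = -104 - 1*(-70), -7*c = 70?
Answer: -915301/34068132 ≈ -0.026867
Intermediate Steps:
c = -10 (c = -⅐*70 = -10)
F = -34 (F = -104 + 70 = -34)
n(w) = (-34 + w)*(-10 + w) (n(w) = (w - 34)*(w - 10) = (-34 + w)*(-10 + w))
(49 - 106)²/(-33108) + n(A(14))/12348 = (49 - 106)²/(-33108) + (340 + (-10)² - 44*(-10))/12348 = (-57)²*(-1/33108) + (340 + 100 + 440)*(1/12348) = 3249*(-1/33108) + 880*(1/12348) = -1083/11036 + 220/3087 = -915301/34068132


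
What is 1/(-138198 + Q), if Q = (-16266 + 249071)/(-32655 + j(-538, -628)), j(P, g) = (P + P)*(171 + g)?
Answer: -459077/63443290441 ≈ -7.2360e-6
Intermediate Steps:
j(P, g) = 2*P*(171 + g) (j(P, g) = (2*P)*(171 + g) = 2*P*(171 + g))
Q = 232805/459077 (Q = (-16266 + 249071)/(-32655 + 2*(-538)*(171 - 628)) = 232805/(-32655 + 2*(-538)*(-457)) = 232805/(-32655 + 491732) = 232805/459077 ≈ 0.50712)
1/(-138198 + Q) = 1/(-138198 + 232805/459077) = 1/(-63443290441/459077) = -459077/63443290441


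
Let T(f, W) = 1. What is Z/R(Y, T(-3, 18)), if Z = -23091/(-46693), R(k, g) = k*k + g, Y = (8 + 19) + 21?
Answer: 23091/107627365 ≈ 0.00021455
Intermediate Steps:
Y = 48 (Y = 27 + 21 = 48)
R(k, g) = g + k**2 (R(k, g) = k**2 + g = g + k**2)
Z = 23091/46693 (Z = -23091*(-1/46693) = 23091/46693 ≈ 0.49453)
Z/R(Y, T(-3, 18)) = 23091/(46693*(1 + 48**2)) = 23091/(46693*(1 + 2304)) = (23091/46693)/2305 = (23091/46693)*(1/2305) = 23091/107627365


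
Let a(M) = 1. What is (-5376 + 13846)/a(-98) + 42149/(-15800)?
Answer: 133783851/15800 ≈ 8467.3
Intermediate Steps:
(-5376 + 13846)/a(-98) + 42149/(-15800) = (-5376 + 13846)/1 + 42149/(-15800) = 8470*1 + 42149*(-1/15800) = 8470 - 42149/15800 = 133783851/15800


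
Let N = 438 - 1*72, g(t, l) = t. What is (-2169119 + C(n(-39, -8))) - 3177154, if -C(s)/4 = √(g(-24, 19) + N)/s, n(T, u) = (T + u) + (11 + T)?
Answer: -5346273 + 4*√38/25 ≈ -5.3463e+6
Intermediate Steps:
n(T, u) = 11 + u + 2*T
N = 366 (N = 438 - 72 = 366)
C(s) = -12*√38/s (C(s) = -4*√(-24 + 366)/s = -4*√342/s = -4*3*√38/s = -12*√38/s)
(-2169119 + C(n(-39, -8))) - 3177154 = (-2169119 - 12*√38/(11 - 8 + 2*(-39))) - 3177154 = (-2169119 - 12*√38/(11 - 8 - 78)) - 3177154 = (-2169119 - 12*√38/(-75)) - 3177154 = (-2169119 - 12*√38*(-1/75)) - 3177154 = (-2169119 + 4*√38/25) - 3177154 = -5346273 + 4*√38/25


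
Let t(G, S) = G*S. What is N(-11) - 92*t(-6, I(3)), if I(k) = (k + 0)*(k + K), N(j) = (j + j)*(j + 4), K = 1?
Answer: 6778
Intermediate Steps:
N(j) = 2*j*(4 + j) (N(j) = (2*j)*(4 + j) = 2*j*(4 + j))
I(k) = k*(1 + k) (I(k) = (k + 0)*(k + 1) = k*(1 + k))
N(-11) - 92*t(-6, I(3)) = 2*(-11)*(4 - 11) - (-552)*3*(1 + 3) = 2*(-11)*(-7) - (-552)*3*4 = 154 - (-552)*12 = 154 - 92*(-72) = 154 + 6624 = 6778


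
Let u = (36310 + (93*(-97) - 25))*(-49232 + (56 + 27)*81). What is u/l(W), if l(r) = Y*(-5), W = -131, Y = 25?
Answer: 1158965376/125 ≈ 9.2717e+6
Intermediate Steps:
l(r) = -125 (l(r) = 25*(-5) = -125)
u = -1158965376 (u = (36310 + (-9021 - 25))*(-49232 + 83*81) = (36310 - 9046)*(-49232 + 6723) = 27264*(-42509) = -1158965376)
u/l(W) = -1158965376/(-125) = -1158965376*(-1/125) = 1158965376/125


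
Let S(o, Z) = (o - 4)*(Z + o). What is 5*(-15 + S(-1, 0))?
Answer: -50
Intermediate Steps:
S(o, Z) = (-4 + o)*(Z + o)
5*(-15 + S(-1, 0)) = 5*(-15 + ((-1)**2 - 4*0 - 4*(-1) + 0*(-1))) = 5*(-15 + (1 + 0 + 4 + 0)) = 5*(-15 + 5) = 5*(-10) = -50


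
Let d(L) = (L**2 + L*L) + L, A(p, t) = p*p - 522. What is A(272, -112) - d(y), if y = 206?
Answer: -11616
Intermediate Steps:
A(p, t) = -522 + p**2 (A(p, t) = p**2 - 522 = -522 + p**2)
d(L) = L + 2*L**2 (d(L) = (L**2 + L**2) + L = 2*L**2 + L = L + 2*L**2)
A(272, -112) - d(y) = (-522 + 272**2) - 206*(1 + 2*206) = (-522 + 73984) - 206*(1 + 412) = 73462 - 206*413 = 73462 - 1*85078 = 73462 - 85078 = -11616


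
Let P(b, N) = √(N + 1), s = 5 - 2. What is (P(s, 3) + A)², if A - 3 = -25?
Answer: 400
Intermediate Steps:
A = -22 (A = 3 - 25 = -22)
s = 3
P(b, N) = √(1 + N)
(P(s, 3) + A)² = (√(1 + 3) - 22)² = (√4 - 22)² = (2 - 22)² = (-20)² = 400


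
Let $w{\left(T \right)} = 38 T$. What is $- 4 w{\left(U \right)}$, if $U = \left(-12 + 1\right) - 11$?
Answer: $3344$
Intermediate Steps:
$U = -22$ ($U = -11 - 11 = -22$)
$- 4 w{\left(U \right)} = - 4 \cdot 38 \left(-22\right) = \left(-4\right) \left(-836\right) = 3344$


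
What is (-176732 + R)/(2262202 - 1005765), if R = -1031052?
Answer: -1207784/1256437 ≈ -0.96128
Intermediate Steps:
(-176732 + R)/(2262202 - 1005765) = (-176732 - 1031052)/(2262202 - 1005765) = -1207784/1256437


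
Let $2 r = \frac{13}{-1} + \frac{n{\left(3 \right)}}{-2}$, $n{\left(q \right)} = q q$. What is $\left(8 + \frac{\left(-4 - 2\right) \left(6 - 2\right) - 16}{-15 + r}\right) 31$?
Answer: $\frac{5704}{19} \approx 300.21$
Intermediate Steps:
$n{\left(q \right)} = q^{2}$
$r = - \frac{35}{4}$ ($r = \frac{\frac{13}{-1} + \frac{3^{2}}{-2}}{2} = \frac{13 \left(-1\right) + 9 \left(- \frac{1}{2}\right)}{2} = \frac{-13 - \frac{9}{2}}{2} = \frac{1}{2} \left(- \frac{35}{2}\right) = - \frac{35}{4} \approx -8.75$)
$\left(8 + \frac{\left(-4 - 2\right) \left(6 - 2\right) - 16}{-15 + r}\right) 31 = \left(8 + \frac{\left(-4 - 2\right) \left(6 - 2\right) - 16}{-15 - \frac{35}{4}}\right) 31 = \left(8 + \frac{\left(-6\right) 4 - 16}{- \frac{95}{4}}\right) 31 = \left(8 + \left(-24 - 16\right) \left(- \frac{4}{95}\right)\right) 31 = \left(8 - - \frac{32}{19}\right) 31 = \left(8 + \frac{32}{19}\right) 31 = \frac{184}{19} \cdot 31 = \frac{5704}{19}$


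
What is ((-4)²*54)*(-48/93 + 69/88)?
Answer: 78948/341 ≈ 231.52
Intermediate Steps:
((-4)²*54)*(-48/93 + 69/88) = (16*54)*(-48*1/93 + 69*(1/88)) = 864*(-16/31 + 69/88) = 864*(731/2728) = 78948/341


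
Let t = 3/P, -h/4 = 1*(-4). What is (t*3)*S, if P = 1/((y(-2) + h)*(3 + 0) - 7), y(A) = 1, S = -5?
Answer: -1980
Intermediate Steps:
h = 16 (h = -4*(-4) = 16)
P = 1/44 (P = 1/((1 + 16)*(3 + 0) - 7) = 1/(17*3 - 7) = 1/(51 - 7) = 1/44 ≈ 0.022727)
t = 132 (t = 3/(1/44) = 3*44 = 132)
(t*3)*S = (132*3)*(-5) = 396*(-5) = -1980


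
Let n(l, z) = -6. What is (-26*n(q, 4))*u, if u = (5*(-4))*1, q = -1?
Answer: -3120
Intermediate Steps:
u = -20 (u = -20*1 = -20)
(-26*n(q, 4))*u = -26*(-6)*(-20) = 156*(-20) = -3120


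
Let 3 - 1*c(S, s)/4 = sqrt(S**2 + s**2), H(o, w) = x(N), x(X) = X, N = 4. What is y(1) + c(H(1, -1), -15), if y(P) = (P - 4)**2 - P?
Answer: 20 - 4*sqrt(241) ≈ -42.097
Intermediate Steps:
H(o, w) = 4
y(P) = (-4 + P)**2 - P
c(S, s) = 12 - 4*sqrt(S**2 + s**2)
y(1) + c(H(1, -1), -15) = ((-4 + 1)**2 - 1*1) + (12 - 4*sqrt(4**2 + (-15)**2)) = ((-3)**2 - 1) + (12 - 4*sqrt(16 + 225)) = (9 - 1) + (12 - 4*sqrt(241)) = 8 + (12 - 4*sqrt(241)) = 20 - 4*sqrt(241)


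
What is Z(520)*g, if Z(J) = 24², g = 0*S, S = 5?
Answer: 0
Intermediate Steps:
g = 0 (g = 0*5 = 0)
Z(J) = 576
Z(520)*g = 576*0 = 0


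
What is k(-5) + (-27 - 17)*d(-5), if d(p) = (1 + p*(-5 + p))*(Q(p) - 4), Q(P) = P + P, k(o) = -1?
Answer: 31415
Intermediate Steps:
Q(P) = 2*P
d(p) = (1 + p*(-5 + p))*(-4 + 2*p) (d(p) = (1 + p*(-5 + p))*(2*p - 4) = (1 + p*(-5 + p))*(-4 + 2*p))
k(-5) + (-27 - 17)*d(-5) = -1 + (-27 - 17)*(-4 - 14*(-5)**2 + 2*(-5)**3 + 22*(-5)) = -1 - 44*(-4 - 14*25 + 2*(-125) - 110) = -1 - 44*(-4 - 350 - 250 - 110) = -1 - 44*(-714) = -1 + 31416 = 31415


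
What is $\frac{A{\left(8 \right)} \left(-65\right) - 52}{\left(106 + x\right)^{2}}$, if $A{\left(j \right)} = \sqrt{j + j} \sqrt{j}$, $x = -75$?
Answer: $- \frac{52}{961} - \frac{520 \sqrt{2}}{961} \approx -0.81935$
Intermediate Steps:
$A{\left(j \right)} = j \sqrt{2}$ ($A{\left(j \right)} = \sqrt{2 j} \sqrt{j} = \sqrt{2} \sqrt{j} \sqrt{j} = j \sqrt{2}$)
$\frac{A{\left(8 \right)} \left(-65\right) - 52}{\left(106 + x\right)^{2}} = \frac{8 \sqrt{2} \left(-65\right) - 52}{\left(106 - 75\right)^{2}} = \frac{- 520 \sqrt{2} - 52}{31^{2}} = \frac{-52 - 520 \sqrt{2}}{961} = \left(-52 - 520 \sqrt{2}\right) \frac{1}{961} = - \frac{52}{961} - \frac{520 \sqrt{2}}{961}$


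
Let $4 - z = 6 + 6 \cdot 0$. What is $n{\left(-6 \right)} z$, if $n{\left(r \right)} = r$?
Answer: $12$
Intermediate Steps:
$z = -2$ ($z = 4 - \left(6 + 6 \cdot 0\right) = 4 - \left(6 + 0\right) = 4 - 6 = -2$)
$n{\left(-6 \right)} z = \left(-6\right) \left(-2\right) = 12$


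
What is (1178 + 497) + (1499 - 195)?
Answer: 2979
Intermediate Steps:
(1178 + 497) + (1499 - 195) = 1675 + 1304 = 2979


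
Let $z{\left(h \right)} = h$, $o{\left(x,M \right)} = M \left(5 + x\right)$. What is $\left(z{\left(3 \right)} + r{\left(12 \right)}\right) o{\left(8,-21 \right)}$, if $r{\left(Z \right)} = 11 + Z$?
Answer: $-7098$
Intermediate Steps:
$\left(z{\left(3 \right)} + r{\left(12 \right)}\right) o{\left(8,-21 \right)} = \left(3 + \left(11 + 12\right)\right) \left(- 21 \left(5 + 8\right)\right) = \left(3 + 23\right) \left(\left(-21\right) 13\right) = 26 \left(-273\right) = -7098$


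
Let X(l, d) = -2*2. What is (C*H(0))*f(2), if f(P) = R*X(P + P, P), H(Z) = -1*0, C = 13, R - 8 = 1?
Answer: 0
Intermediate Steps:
R = 9 (R = 8 + 1 = 9)
X(l, d) = -4
H(Z) = 0
f(P) = -36 (f(P) = 9*(-4) = -36)
(C*H(0))*f(2) = (13*0)*(-36) = 0*(-36) = 0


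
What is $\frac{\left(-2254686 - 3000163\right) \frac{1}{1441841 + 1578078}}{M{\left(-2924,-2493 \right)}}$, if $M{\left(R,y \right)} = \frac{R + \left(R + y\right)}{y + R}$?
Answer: $- \frac{1498185107}{1325744441} \approx -1.1301$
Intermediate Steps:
$M{\left(R,y \right)} = \frac{y + 2 R}{R + y}$
$\frac{\left(-2254686 - 3000163\right) \frac{1}{1441841 + 1578078}}{M{\left(-2924,-2493 \right)}} = \frac{\left(-2254686 - 3000163\right) \frac{1}{1441841 + 1578078}}{\frac{1}{-2924 - 2493} \left(-2493 + 2 \left(-2924\right)\right)} = \frac{\left(-5254849\right) \frac{1}{3019919}}{\frac{1}{-5417} \left(-2493 - 5848\right)} = \frac{\left(-5254849\right) \frac{1}{3019919}}{\left(- \frac{1}{5417}\right) \left(-8341\right)} = - \frac{5254849}{3019919 \cdot \frac{8341}{5417}} = \left(- \frac{5254849}{3019919}\right) \frac{5417}{8341} = - \frac{1498185107}{1325744441}$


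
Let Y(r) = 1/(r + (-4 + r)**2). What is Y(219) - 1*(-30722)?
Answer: 1426852569/46444 ≈ 30722.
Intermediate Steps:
Y(219) - 1*(-30722) = 1/(219 + (-4 + 219)**2) - 1*(-30722) = 1/(219 + 215**2) + 30722 = 1/(219 + 46225) + 30722 = 1/46444 + 30722 = 1426852569/46444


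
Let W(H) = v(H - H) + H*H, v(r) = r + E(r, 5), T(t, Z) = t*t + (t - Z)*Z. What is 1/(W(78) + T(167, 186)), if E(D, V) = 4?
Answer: 1/30443 ≈ 3.2848e-5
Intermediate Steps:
T(t, Z) = t² + Z*(t - Z)
v(r) = 4 + r (v(r) = r + 4 = 4 + r)
W(H) = 4 + H² (W(H) = (4 + (H - H)) + H*H = (4 + 0) + H² = 4 + H²)
1/(W(78) + T(167, 186)) = 1/((4 + 78²) + (167² - 1*186² + 186*167)) = 1/((4 + 6084) + (27889 - 1*34596 + 31062)) = 1/(6088 + (27889 - 34596 + 31062)) = 1/(6088 + 24355) = 1/30443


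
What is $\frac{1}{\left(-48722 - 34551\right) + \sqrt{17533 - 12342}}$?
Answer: $- \frac{83273}{6934387338} - \frac{\sqrt{5191}}{6934387338} \approx -1.2019 \cdot 10^{-5}$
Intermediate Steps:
$\frac{1}{\left(-48722 - 34551\right) + \sqrt{17533 - 12342}} = \frac{1}{\left(-48722 - 34551\right) + \sqrt{5191}} = \frac{1}{-83273 + \sqrt{5191}}$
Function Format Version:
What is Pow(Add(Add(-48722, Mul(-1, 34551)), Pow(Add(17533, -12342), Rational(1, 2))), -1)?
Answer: Add(Rational(-83273, 6934387338), Mul(Rational(-1, 6934387338), Pow(5191, Rational(1, 2)))) ≈ -1.2019e-5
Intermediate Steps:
Pow(Add(Add(-48722, Mul(-1, 34551)), Pow(Add(17533, -12342), Rational(1, 2))), -1) = Pow(Add(Add(-48722, -34551), Pow(5191, Rational(1, 2))), -1) = Pow(Add(-83273, Pow(5191, Rational(1, 2))), -1)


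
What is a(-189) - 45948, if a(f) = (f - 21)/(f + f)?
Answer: -413527/9 ≈ -45947.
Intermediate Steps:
a(f) = (-21 + f)/(2*f) (a(f) = (-21 + f)/((2*f)) = (-21 + f)*(1/(2*f)) = (-21 + f)/(2*f))
a(-189) - 45948 = (½)*(-21 - 189)/(-189) - 45948 = (½)*(-1/189)*(-210) - 45948 = 5/9 - 45948 = -413527/9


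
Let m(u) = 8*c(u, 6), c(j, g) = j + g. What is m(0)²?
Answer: 2304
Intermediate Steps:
c(j, g) = g + j
m(u) = 48 + 8*u (m(u) = 8*(6 + u) = 48 + 8*u)
m(0)² = (48 + 8*0)² = (48 + 0)² = 48² = 2304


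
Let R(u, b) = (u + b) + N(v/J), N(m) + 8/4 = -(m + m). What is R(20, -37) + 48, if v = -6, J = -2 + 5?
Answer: 33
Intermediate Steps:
J = 3
N(m) = -2 - 2*m (N(m) = -2 - (m + m) = -2 - 2*m)
R(u, b) = 2 + b + u (R(u, b) = (u + b) + (-2 - (-12)/3) = (b + u) + (-2 - (-12)/3) = (b + u) + (-2 - 2*(-2)) = (b + u) + (-2 + 4) = (b + u) + 2 = 2 + b + u)
R(20, -37) + 48 = (2 - 37 + 20) + 48 = -15 + 48 = 33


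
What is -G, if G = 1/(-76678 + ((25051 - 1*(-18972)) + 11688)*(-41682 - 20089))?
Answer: 1/3441400859 ≈ 2.9058e-10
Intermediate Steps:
G = -1/3441400859 (G = 1/(-76678 + ((25051 + 18972) + 11688)*(-61771)) = 1/(-76678 + (44023 + 11688)*(-61771)) = 1/(-76678 + 55711*(-61771)) = 1/(-76678 - 3441324181) = 1/(-3441400859) = -1/3441400859 ≈ -2.9058e-10)
-G = -1*(-1/3441400859) = 1/3441400859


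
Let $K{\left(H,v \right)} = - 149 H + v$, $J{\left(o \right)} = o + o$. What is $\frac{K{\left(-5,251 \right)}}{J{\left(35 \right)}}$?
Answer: $\frac{498}{35} \approx 14.229$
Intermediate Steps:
$J{\left(o \right)} = 2 o$
$K{\left(H,v \right)} = v - 149 H$
$\frac{K{\left(-5,251 \right)}}{J{\left(35 \right)}} = \frac{251 - -745}{2 \cdot 35} = \frac{251 + 745}{70} = 996 \cdot \frac{1}{70} = \frac{498}{35}$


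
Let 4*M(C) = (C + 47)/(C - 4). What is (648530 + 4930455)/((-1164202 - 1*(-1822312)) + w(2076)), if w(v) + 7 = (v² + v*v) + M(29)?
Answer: 139474625/231941394 ≈ 0.60134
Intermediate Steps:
M(C) = (47 + C)/(4*(-4 + C)) (M(C) = ((C + 47)/(C - 4))/4 = ((47 + C)/(-4 + C))/4 = (47 + C)/(4*(-4 + C)))
w(v) = -156/25 + 2*v² (w(v) = -7 + ((v² + v*v) + (47 + 29)/(4*(-4 + 29))) = -7 + ((v² + v²) + (¼)*76/25) = -7 + (2*v² + (¼)*(1/25)*76) = -7 + (2*v² + 19/25) = -7 + (19/25 + 2*v²) = -156/25 + 2*v²)
(648530 + 4930455)/((-1164202 - 1*(-1822312)) + w(2076)) = (648530 + 4930455)/((-1164202 - 1*(-1822312)) + (-156/25 + 2*2076²)) = 5578985/((-1164202 + 1822312) + (-156/25 + 2*4309776)) = 5578985/(658110 + (-156/25 + 8619552)) = 5578985/(658110 + 215488644/25) = 5578985/(231941394/25) = 5578985*(25/231941394) = 139474625/231941394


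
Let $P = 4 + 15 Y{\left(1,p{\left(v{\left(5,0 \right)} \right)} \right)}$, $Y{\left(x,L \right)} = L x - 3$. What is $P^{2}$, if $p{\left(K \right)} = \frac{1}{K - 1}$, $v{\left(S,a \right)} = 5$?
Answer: $\frac{22201}{16} \approx 1387.6$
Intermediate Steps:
$p{\left(K \right)} = \frac{1}{-1 + K}$
$Y{\left(x,L \right)} = -3 + L x$
$P = - \frac{149}{4}$ ($P = 4 + 15 \left(-3 + \frac{1}{-1 + 5} \cdot 1\right) = 4 + 15 \left(-3 + \frac{1}{4} \cdot 1\right) = 4 + 15 \left(-3 + \frac{1}{4}\right) = 4 + 15 \left(- \frac{11}{4}\right) = 4 - \frac{165}{4} = - \frac{149}{4} \approx -37.25$)
$P^{2} = \left(- \frac{149}{4}\right)^{2} = \frac{22201}{16}$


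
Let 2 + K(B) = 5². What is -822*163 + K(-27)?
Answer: -133963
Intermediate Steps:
K(B) = 23 (K(B) = -2 + 5² = -2 + 25 = 23)
-822*163 + K(-27) = -822*163 + 23 = -133986 + 23 = -133963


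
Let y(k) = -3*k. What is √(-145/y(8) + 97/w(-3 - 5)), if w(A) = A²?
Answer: √4353/24 ≈ 2.7491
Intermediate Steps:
√(-145/y(8) + 97/w(-3 - 5)) = √(-145/((-3*8)) + 97/((-3 - 5)²)) = √(-145/(-24) + 97/((-8)²)) = √(-145*(-1/24) + 97/64) = √(145/24 + 97*(1/64)) = √(145/24 + 97/64) = √(1451/192) = √4353/24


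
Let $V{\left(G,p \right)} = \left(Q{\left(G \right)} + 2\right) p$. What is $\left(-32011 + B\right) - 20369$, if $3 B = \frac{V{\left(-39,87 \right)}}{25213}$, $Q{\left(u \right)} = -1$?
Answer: $- \frac{1320656911}{25213} \approx -52380.0$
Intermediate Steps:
$V{\left(G,p \right)} = p$ ($V{\left(G,p \right)} = \left(-1 + 2\right) p = 1 p = p$)
$B = \frac{29}{25213}$ ($B = \frac{87 \cdot \frac{1}{25213}}{3} = \frac{1}{3} \cdot \frac{87}{25213} = \frac{29}{25213} \approx 0.0011502$)
$\left(-32011 + B\right) - 20369 = \left(-32011 + \frac{29}{25213}\right) - 20369 = - \frac{807093314}{25213} - 20369 = - \frac{1320656911}{25213}$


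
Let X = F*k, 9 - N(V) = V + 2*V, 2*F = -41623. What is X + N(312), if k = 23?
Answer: -959183/2 ≈ -4.7959e+5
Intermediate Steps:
F = -41623/2 (F = (½)*(-41623) = -41623/2 ≈ -20812.)
N(V) = 9 - 3*V (N(V) = 9 - (V + 2*V) = 9 - 3*V)
X = -957329/2 (X = -41623/2*23 = -957329/2 ≈ -4.7866e+5)
X + N(312) = -957329/2 + (9 - 3*312) = -957329/2 + (9 - 936) = -957329/2 - 927 = -959183/2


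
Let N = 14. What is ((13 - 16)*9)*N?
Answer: -378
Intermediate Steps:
((13 - 16)*9)*N = ((13 - 16)*9)*14 = -3*9*14 = -27*14 = -378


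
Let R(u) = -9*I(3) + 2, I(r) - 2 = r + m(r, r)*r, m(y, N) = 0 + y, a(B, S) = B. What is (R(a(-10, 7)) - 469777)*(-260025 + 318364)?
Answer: -27413554439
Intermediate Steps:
m(y, N) = y
I(r) = 2 + r + r**2 (I(r) = 2 + (r + r*r) = 2 + (r + r**2) = 2 + r + r**2)
R(u) = -124 (R(u) = -9*(2 + 3 + 3**2) + 2 = -9*(2 + 3 + 9) + 2 = -9*14 + 2 = -126 + 2 = -124)
(R(a(-10, 7)) - 469777)*(-260025 + 318364) = (-124 - 469777)*(-260025 + 318364) = -469901*58339 = -27413554439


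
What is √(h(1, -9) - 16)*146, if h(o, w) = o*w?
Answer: 730*I ≈ 730.0*I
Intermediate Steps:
√(h(1, -9) - 16)*146 = √(1*(-9) - 16)*146 = √(-9 - 16)*146 = √(-25)*146 = (5*I)*146 = 730*I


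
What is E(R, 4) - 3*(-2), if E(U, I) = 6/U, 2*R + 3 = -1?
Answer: 3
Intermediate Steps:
R = -2 (R = -3/2 + (½)*(-1) = -3/2 - ½ = -2)
E(R, 4) - 3*(-2) = 6/(-2) - 3*(-2) = 6*(-½) + 6 = -3 + 6 = 3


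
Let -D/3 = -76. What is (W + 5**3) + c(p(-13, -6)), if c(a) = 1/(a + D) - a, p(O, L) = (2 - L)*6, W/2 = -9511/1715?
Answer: 31198823/473340 ≈ 65.912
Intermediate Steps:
D = 228 (D = -3*(-76) = 228)
W = -19022/1715 (W = 2*(-9511/1715) = -19022/1715 ≈ -11.092)
p(O, L) = 12 - 6*L
c(a) = 1/(228 + a) - a (c(a) = 1/(a + 228) - a = 1/(228 + a) - a)
(W + 5**3) + c(p(-13, -6)) = (-19022/1715 + 5**3) + (1 - (12 - 6*(-6))**2 - 228*(12 - 6*(-6)))/(228 + (12 - 6*(-6))) = (-19022/1715 + 125) + (1 - (12 + 36)**2 - 228*(12 + 36))/(228 + (12 + 36)) = 195353/1715 + (1 - 1*48**2 - 228*48)/(228 + 48) = 195353/1715 + (1 - 1*2304 - 10944)/276 = 195353/1715 + (1 - 2304 - 10944)/276 = 195353/1715 + (1/276)*(-13247) = 195353/1715 - 13247/276 = 31198823/473340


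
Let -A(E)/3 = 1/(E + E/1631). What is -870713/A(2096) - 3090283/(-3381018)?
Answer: 3356701249267998389/5514440358 ≈ 6.0871e+8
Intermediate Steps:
A(E) = -1631/(544*E) (A(E) = -3/(E + E/1631) = -3*1631/(1632*E) = -1631/(544*E))
-870713/A(2096) - 3090283/(-3381018) = -870713/((-1631/544/2096)) - 3090283/(-3381018) = -870713/((-1631/544*1/2096)) - 3090283*(-1/3381018) = -870713/(-1631/1140224) + 3090283/3381018 = -870713*(-1140224/1631) + 3090283/3381018 = 992807859712/1631 + 3090283/3381018 = 3356701249267998389/5514440358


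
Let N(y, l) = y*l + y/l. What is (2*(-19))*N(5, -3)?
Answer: 1900/3 ≈ 633.33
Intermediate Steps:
N(y, l) = l*y + y/l
(2*(-19))*N(5, -3) = (2*(-19))*(-3*5 + 5/(-3)) = -38*(-15 + 5*(-⅓)) = -38*(-15 - 5/3) = -38*(-50/3) = 1900/3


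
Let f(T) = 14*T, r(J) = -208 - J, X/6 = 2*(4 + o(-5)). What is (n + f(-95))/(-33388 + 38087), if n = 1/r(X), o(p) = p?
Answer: -260681/921004 ≈ -0.28304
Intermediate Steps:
X = -12 (X = 6*(2*(4 - 5)) = 6*(2*(-1)) = 6*(-2) = -12)
n = -1/196 (n = 1/(-208 - 1*(-12)) = 1/(-208 + 12) = 1/(-196) = -1/196 ≈ -0.0051020)
(n + f(-95))/(-33388 + 38087) = (-1/196 + 14*(-95))/(-33388 + 38087) = (-1/196 - 1330)/4699 = -260681/196*1/4699 = -260681/921004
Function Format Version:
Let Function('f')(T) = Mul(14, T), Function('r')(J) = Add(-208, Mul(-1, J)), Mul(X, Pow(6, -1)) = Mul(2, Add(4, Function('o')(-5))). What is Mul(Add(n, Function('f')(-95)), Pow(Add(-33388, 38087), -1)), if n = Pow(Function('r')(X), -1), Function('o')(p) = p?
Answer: Rational(-260681, 921004) ≈ -0.28304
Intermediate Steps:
X = -12 (X = Mul(6, Mul(2, Add(4, -5))) = Mul(6, Mul(2, -1)) = Mul(6, -2) = -12)
n = Rational(-1, 196) (n = Pow(Add(-208, Mul(-1, -12)), -1) = Pow(Add(-208, 12), -1) = Pow(-196, -1) = Rational(-1, 196) ≈ -0.0051020)
Mul(Add(n, Function('f')(-95)), Pow(Add(-33388, 38087), -1)) = Mul(Add(Rational(-1, 196), Mul(14, -95)), Pow(Add(-33388, 38087), -1)) = Mul(Add(Rational(-1, 196), -1330), Pow(4699, -1)) = Mul(Rational(-260681, 196), Rational(1, 4699)) = Rational(-260681, 921004)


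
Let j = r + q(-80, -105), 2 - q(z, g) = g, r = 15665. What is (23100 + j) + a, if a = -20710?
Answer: 18162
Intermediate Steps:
q(z, g) = 2 - g
j = 15772 (j = 15665 + (2 - 1*(-105)) = 15665 + (2 + 105) = 15665 + 107 = 15772)
(23100 + j) + a = (23100 + 15772) - 20710 = 38872 - 20710 = 18162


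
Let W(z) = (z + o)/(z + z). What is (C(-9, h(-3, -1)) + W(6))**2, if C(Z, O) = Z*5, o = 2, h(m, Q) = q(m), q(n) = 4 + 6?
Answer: 17689/9 ≈ 1965.4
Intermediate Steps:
q(n) = 10
h(m, Q) = 10
W(z) = (2 + z)/(2*z) (W(z) = (z + 2)/(z + z) = (2 + z)/((2*z)) = (2 + z)*(1/(2*z)) = (2 + z)/(2*z))
C(Z, O) = 5*Z
(C(-9, h(-3, -1)) + W(6))**2 = (5*(-9) + (1/2)*(2 + 6)/6)**2 = (-45 + (1/2)*(1/6)*8)**2 = (-45 + 2/3)**2 = (-133/3)**2 = 17689/9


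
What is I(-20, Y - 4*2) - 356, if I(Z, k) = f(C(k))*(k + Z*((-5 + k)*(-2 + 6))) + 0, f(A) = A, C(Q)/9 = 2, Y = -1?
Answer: 19642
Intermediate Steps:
C(Q) = 18 (C(Q) = 9*2 = 18)
I(Z, k) = 18*k + 18*Z*(-20 + 4*k) (I(Z, k) = 18*(k + Z*((-5 + k)*(-2 + 6))) + 0 = 18*(k + Z*((-5 + k)*4)) + 0 = 18*(k + Z*(-20 + 4*k)) + 0 = (18*k + 18*Z*(-20 + 4*k)) + 0 = 18*k + 18*Z*(-20 + 4*k))
I(-20, Y - 4*2) - 356 = (-360*(-20) + 18*(-1 - 4*2) + 72*(-20)*(-1 - 4*2)) - 356 = (7200 + 18*(-1 - 8) + 72*(-20)*(-1 - 8)) - 356 = (7200 + 18*(-9) + 72*(-20)*(-9)) - 356 = (7200 - 162 + 12960) - 356 = 19998 - 356 = 19642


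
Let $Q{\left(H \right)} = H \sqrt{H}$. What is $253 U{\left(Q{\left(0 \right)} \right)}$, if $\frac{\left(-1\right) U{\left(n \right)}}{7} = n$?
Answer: $0$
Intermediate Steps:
$Q{\left(H \right)} = H^{\frac{3}{2}}$
$U{\left(n \right)} = - 7 n$
$253 U{\left(Q{\left(0 \right)} \right)} = 253 \left(- 7 \cdot 0^{\frac{3}{2}}\right) = 253 \left(\left(-7\right) 0\right) = 253 \cdot 0 = 0$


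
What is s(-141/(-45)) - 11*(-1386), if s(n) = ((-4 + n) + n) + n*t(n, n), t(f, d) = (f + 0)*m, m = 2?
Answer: 3435278/225 ≈ 15268.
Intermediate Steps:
t(f, d) = 2*f (t(f, d) = (f + 0)*2 = f*2 = 2*f)
s(n) = -4 + 2*n + 2*n² (s(n) = ((-4 + n) + n) + n*(2*n) = (-4 + 2*n) + 2*n² = -4 + 2*n + 2*n²)
s(-141/(-45)) - 11*(-1386) = (-4 + 2*(-141/(-45)) + 2*(-141/(-45))²) - 11*(-1386) = (-4 + 2*(-141*(-1/45)) + 2*(-141*(-1/45))²) - 1*(-15246) = (-4 + 2*(47/15) + 2*(47/15)²) + 15246 = (-4 + 94/15 + 2*(2209/225)) + 15246 = (-4 + 94/15 + 4418/225) + 15246 = 4928/225 + 15246 = 3435278/225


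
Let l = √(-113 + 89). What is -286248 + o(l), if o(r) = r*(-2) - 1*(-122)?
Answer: -286126 - 4*I*√6 ≈ -2.8613e+5 - 9.798*I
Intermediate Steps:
l = 2*I*√6 (l = √(-24) = 2*I*√6 ≈ 4.899*I)
o(r) = 122 - 2*r (o(r) = -2*r + 122 = 122 - 2*r)
-286248 + o(l) = -286248 + (122 - 4*I*√6) = -286126 - 4*I*√6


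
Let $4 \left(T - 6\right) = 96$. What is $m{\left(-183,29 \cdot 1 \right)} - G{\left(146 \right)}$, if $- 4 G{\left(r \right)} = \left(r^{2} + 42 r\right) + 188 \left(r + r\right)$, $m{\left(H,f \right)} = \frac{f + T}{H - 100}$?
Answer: $\frac{5825779}{283} \approx 20586.0$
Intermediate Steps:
$T = 30$ ($T = 6 + \frac{1}{4} \cdot 96 = 6 + 24 = 30$)
$m{\left(H,f \right)} = \frac{30 + f}{-100 + H}$ ($m{\left(H,f \right)} = \frac{f + 30}{H - 100} = \frac{30 + f}{-100 + H}$)
$G{\left(r \right)} = - \frac{209 r}{2} - \frac{r^{2}}{4}$ ($G{\left(r \right)} = - \frac{\left(r^{2} + 42 r\right) + 188 \left(r + r\right)}{4} = - \frac{\left(r^{2} + 42 r\right) + 188 \cdot 2 r}{4} = - \frac{\left(r^{2} + 42 r\right) + 376 r}{4} = - \frac{r^{2} + 418 r}{4} = - \frac{209 r}{2} - \frac{r^{2}}{4}$)
$m{\left(-183,29 \cdot 1 \right)} - G{\left(146 \right)} = \frac{30 + 29 \cdot 1}{-100 - 183} - \left(- \frac{1}{4}\right) 146 \left(418 + 146\right) = \frac{30 + 29}{-283} - \left(- \frac{1}{4}\right) 146 \cdot 564 = \left(- \frac{1}{283}\right) 59 - -20586 = - \frac{59}{283} + 20586 = \frac{5825779}{283}$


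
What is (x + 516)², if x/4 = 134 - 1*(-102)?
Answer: 2131600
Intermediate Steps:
x = 944 (x = 4*(134 - 1*(-102)) = 4*(134 + 102) = 4*236 = 944)
(x + 516)² = (944 + 516)² = 1460² = 2131600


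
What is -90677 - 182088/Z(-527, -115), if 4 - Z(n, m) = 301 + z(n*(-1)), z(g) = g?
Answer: -9316970/103 ≈ -90456.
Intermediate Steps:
Z(n, m) = -297 + n (Z(n, m) = 4 - (301 + n*(-1)) = 4 - (301 - n) = 4 + (-301 + n) = -297 + n)
-90677 - 182088/Z(-527, -115) = -90677 - 182088/(-297 - 527) = -90677 - 182088/(-824) = -90677 - 182088*(-1/824) = -90677 + 22761/103 = -9316970/103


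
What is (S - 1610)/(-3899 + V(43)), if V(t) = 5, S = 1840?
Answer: -115/1947 ≈ -0.059065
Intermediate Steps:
(S - 1610)/(-3899 + V(43)) = (1840 - 1610)/(-3899 + 5) = 230/(-3894) = 230*(-1/3894) = -115/1947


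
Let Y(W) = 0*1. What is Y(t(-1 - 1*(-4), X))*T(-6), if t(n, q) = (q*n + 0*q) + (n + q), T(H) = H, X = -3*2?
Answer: 0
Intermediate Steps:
X = -6
t(n, q) = n + q + n*q (t(n, q) = (n*q + 0) + (n + q) = n*q + (n + q) = n + q + n*q)
Y(W) = 0
Y(t(-1 - 1*(-4), X))*T(-6) = 0*(-6) = 0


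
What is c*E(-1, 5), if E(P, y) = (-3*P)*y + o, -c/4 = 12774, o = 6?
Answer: -1073016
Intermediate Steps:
c = -51096 (c = -4*12774 = -51096)
E(P, y) = 6 - 3*P*y (E(P, y) = (-3*P)*y + 6 = -3*P*y + 6 = 6 - 3*P*y)
c*E(-1, 5) = -51096*(6 - 3*(-1)*5) = -51096*(6 + 15) = -51096*21 = -1073016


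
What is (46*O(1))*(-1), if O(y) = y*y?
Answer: -46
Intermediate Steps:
O(y) = y**2
(46*O(1))*(-1) = (46*1**2)*(-1) = (46*1)*(-1) = 46*(-1) = -46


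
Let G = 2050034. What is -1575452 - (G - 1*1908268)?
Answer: -1717218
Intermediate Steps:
-1575452 - (G - 1*1908268) = -1575452 - (2050034 - 1*1908268) = -1575452 - (2050034 - 1908268) = -1575452 - 1*141766 = -1575452 - 141766 = -1717218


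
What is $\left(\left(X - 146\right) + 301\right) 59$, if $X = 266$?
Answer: $24839$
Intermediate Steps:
$\left(\left(X - 146\right) + 301\right) 59 = \left(\left(266 - 146\right) + 301\right) 59 = \left(120 + 301\right) 59 = 421 \cdot 59 = 24839$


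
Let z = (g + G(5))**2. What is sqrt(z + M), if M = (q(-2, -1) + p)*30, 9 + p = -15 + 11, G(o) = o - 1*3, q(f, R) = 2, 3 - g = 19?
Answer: I*sqrt(134) ≈ 11.576*I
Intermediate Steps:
g = -16 (g = 3 - 1*19 = 3 - 19 = -16)
G(o) = -3 + o (G(o) = o - 3 = -3 + o)
p = -13 (p = -9 + (-15 + 11) = -9 - 4 = -13)
M = -330 (M = (2 - 13)*30 = -11*30 = -330)
z = 196 (z = (-16 + (-3 + 5))**2 = (-16 + 2)**2 = (-14)**2 = 196)
sqrt(z + M) = sqrt(196 - 330) = sqrt(-134) = I*sqrt(134)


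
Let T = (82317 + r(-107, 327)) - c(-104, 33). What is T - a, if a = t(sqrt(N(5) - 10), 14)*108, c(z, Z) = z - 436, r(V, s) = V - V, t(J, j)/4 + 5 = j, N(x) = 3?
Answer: 78969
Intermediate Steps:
t(J, j) = -20 + 4*j
r(V, s) = 0
c(z, Z) = -436 + z
T = 82857 (T = (82317 + 0) - (-436 - 104) = 82317 - 1*(-540) = 82317 + 540 = 82857)
a = 3888 (a = (-20 + 4*14)*108 = (-20 + 56)*108 = 36*108 = 3888)
T - a = 82857 - 1*3888 = 82857 - 3888 = 78969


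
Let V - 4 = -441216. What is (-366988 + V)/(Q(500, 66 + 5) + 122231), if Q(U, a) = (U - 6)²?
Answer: -269400/122089 ≈ -2.2066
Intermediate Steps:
V = -441212 (V = 4 - 441216 = -441212)
Q(U, a) = (-6 + U)²
(-366988 + V)/(Q(500, 66 + 5) + 122231) = (-366988 - 441212)/((-6 + 500)² + 122231) = -808200/(494² + 122231) = -808200/(244036 + 122231) = -808200/366267 = -808200*1/366267 = -269400/122089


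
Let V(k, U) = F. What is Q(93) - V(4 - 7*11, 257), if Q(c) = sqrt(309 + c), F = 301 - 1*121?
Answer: -180 + sqrt(402) ≈ -159.95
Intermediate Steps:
F = 180 (F = 301 - 121 = 180)
V(k, U) = 180
Q(93) - V(4 - 7*11, 257) = sqrt(309 + 93) - 1*180 = sqrt(402) - 180 = -180 + sqrt(402)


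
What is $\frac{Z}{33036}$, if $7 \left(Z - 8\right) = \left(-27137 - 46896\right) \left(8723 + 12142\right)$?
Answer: $- \frac{1544698489}{231252} \approx -6679.7$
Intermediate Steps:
$Z = - \frac{1544698489}{7}$ ($Z = 8 + \frac{\left(-27137 - 46896\right) \left(8723 + 12142\right)}{7} = 8 + \frac{\left(-74033\right) 20865}{7} = 8 + \frac{1}{7} \left(-1544698545\right) = 8 - \frac{1544698545}{7} = - \frac{1544698489}{7} \approx -2.2067 \cdot 10^{8}$)
$\frac{Z}{33036} = - \frac{1544698489}{7 \cdot 33036} = \left(- \frac{1544698489}{7}\right) \frac{1}{33036} = - \frac{1544698489}{231252}$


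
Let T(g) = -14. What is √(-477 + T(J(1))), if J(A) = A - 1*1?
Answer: I*√491 ≈ 22.159*I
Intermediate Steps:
J(A) = -1 + A (J(A) = A - 1 = -1 + A)
√(-477 + T(J(1))) = √(-477 - 14) = √(-491) = I*√491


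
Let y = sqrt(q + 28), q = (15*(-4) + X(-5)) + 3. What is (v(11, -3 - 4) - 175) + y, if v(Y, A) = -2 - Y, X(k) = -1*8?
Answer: -188 + I*sqrt(37) ≈ -188.0 + 6.0828*I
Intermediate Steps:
X(k) = -8
q = -65 (q = (15*(-4) - 8) + 3 = (-60 - 8) + 3 = -68 + 3 = -65)
y = I*sqrt(37) (y = sqrt(-65 + 28) = sqrt(-37) = I*sqrt(37) ≈ 6.0828*I)
(v(11, -3 - 4) - 175) + y = ((-2 - 1*11) - 175) + I*sqrt(37) = ((-2 - 11) - 175) + I*sqrt(37) = (-13 - 175) + I*sqrt(37) = -188 + I*sqrt(37)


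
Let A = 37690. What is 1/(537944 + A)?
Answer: 1/575634 ≈ 1.7372e-6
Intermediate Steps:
1/(537944 + A) = 1/(537944 + 37690) = 1/575634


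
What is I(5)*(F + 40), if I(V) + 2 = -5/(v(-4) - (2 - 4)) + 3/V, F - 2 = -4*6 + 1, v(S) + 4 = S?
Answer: -323/30 ≈ -10.767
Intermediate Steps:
v(S) = -4 + S
F = -21 (F = 2 + (-4*6 + 1) = 2 + (-24 + 1) = 2 - 23 = -21)
I(V) = -7/6 + 3/V (I(V) = -2 + (-5/((-4 - 4) - (2 - 4)) + 3/V) = -2 + (-5/(-8 - 1*(-2)) + 3/V) = -2 + (-5/(-8 + 2) + 3/V) = -2 + (-5/(-6) + 3/V) = -2 + (-5*(-1/6) + 3/V) = -2 + (5/6 + 3/V) = -7/6 + 3/V)
I(5)*(F + 40) = (-7/6 + 3/5)*(-21 + 40) = (-7/6 + 3*(1/5))*19 = (-7/6 + 3/5)*19 = -17/30*19 = -323/30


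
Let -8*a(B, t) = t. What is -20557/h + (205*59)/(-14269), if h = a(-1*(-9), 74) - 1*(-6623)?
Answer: -1493284557/377486395 ≈ -3.9559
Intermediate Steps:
a(B, t) = -t/8
h = 26455/4 (h = -1/8*74 - 1*(-6623) = -37/4 + 6623 = 26455/4 ≈ 6613.8)
-20557/h + (205*59)/(-14269) = -20557/26455/4 + (205*59)/(-14269) = -20557*4/26455 + 12095*(-1/14269) = -82228/26455 - 12095/14269 = -1493284557/377486395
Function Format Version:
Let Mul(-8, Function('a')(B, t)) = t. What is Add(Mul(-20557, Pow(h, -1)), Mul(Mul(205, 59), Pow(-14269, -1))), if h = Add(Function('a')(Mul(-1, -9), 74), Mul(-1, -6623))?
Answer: Rational(-1493284557, 377486395) ≈ -3.9559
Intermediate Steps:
Function('a')(B, t) = Mul(Rational(-1, 8), t)
h = Rational(26455, 4) (h = Add(Mul(Rational(-1, 8), 74), Mul(-1, -6623)) = Add(Rational(-37, 4), 6623) = Rational(26455, 4) ≈ 6613.8)
Add(Mul(-20557, Pow(h, -1)), Mul(Mul(205, 59), Pow(-14269, -1))) = Add(Mul(-20557, Pow(Rational(26455, 4), -1)), Mul(Mul(205, 59), Pow(-14269, -1))) = Add(Mul(-20557, Rational(4, 26455)), Mul(12095, Rational(-1, 14269))) = Add(Rational(-82228, 26455), Rational(-12095, 14269)) = Rational(-1493284557, 377486395)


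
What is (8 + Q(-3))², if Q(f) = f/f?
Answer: 81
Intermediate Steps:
Q(f) = 1
(8 + Q(-3))² = (8 + 1)² = 9² = 81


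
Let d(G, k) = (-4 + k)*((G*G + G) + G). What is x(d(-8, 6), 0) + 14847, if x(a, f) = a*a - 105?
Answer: 23958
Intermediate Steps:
d(G, k) = (-4 + k)*(G² + 2*G) (d(G, k) = (-4 + k)*((G² + G) + G) = (-4 + k)*((G + G²) + G) = (-4 + k)*(G² + 2*G))
x(a, f) = -105 + a² (x(a, f) = a² - 105 = -105 + a²)
x(d(-8, 6), 0) + 14847 = (-105 + (-8*(-8 - 4*(-8) + 2*6 - 8*6))²) + 14847 = (-105 + (-8*(-8 + 32 + 12 - 48))²) + 14847 = (-105 + (-8*(-12))²) + 14847 = (-105 + 96²) + 14847 = (-105 + 9216) + 14847 = 9111 + 14847 = 23958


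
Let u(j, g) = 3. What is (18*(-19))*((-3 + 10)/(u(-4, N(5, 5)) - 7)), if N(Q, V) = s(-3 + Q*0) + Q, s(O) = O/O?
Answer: 1197/2 ≈ 598.50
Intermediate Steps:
s(O) = 1
N(Q, V) = 1 + Q
(18*(-19))*((-3 + 10)/(u(-4, N(5, 5)) - 7)) = (18*(-19))*((-3 + 10)/(3 - 7)) = -2394/(-4) = -2394*(-1)/4 = -342*(-7/4) = 1197/2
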